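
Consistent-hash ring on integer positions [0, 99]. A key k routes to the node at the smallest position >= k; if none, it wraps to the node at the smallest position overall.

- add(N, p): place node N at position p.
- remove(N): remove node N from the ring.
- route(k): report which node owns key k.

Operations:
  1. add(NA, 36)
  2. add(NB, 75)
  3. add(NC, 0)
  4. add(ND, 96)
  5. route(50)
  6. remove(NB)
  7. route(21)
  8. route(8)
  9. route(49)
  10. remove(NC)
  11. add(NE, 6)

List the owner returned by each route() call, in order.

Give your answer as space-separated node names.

Op 1: add NA@36 -> ring=[36:NA]
Op 2: add NB@75 -> ring=[36:NA,75:NB]
Op 3: add NC@0 -> ring=[0:NC,36:NA,75:NB]
Op 4: add ND@96 -> ring=[0:NC,36:NA,75:NB,96:ND]
Op 5: route key 50: smallest pos >= 50 is 75 -> NB
Op 6: remove NB -> ring=[0:NC,36:NA,96:ND]
Op 7: route key 21: smallest pos >= 21 is 36 -> NA
Op 8: route key 8: smallest pos >= 8 is 36 -> NA
Op 9: route key 49: smallest pos >= 49 is 96 -> ND
Op 10: remove NC -> ring=[36:NA,96:ND]
Op 11: add NE@6 -> ring=[6:NE,36:NA,96:ND]

Answer: NB NA NA ND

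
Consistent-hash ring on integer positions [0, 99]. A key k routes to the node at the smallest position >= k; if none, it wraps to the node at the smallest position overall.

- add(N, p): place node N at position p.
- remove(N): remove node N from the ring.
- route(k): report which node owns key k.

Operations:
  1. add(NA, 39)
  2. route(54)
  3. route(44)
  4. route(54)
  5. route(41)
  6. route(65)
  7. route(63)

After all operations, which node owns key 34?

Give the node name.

Op 1: add NA@39 -> ring=[39:NA]
Op 2: route key 54: none >= 54, wrap to smallest pos 39 -> NA
Op 3: route key 44: none >= 44, wrap to smallest pos 39 -> NA
Op 4: route key 54: none >= 54, wrap to smallest pos 39 -> NA
Op 5: route key 41: none >= 41, wrap to smallest pos 39 -> NA
Op 6: route key 65: none >= 65, wrap to smallest pos 39 -> NA
Op 7: route key 63: none >= 63, wrap to smallest pos 39 -> NA
Final route key 34: smallest pos >= 34 is 39 -> NA

Answer: NA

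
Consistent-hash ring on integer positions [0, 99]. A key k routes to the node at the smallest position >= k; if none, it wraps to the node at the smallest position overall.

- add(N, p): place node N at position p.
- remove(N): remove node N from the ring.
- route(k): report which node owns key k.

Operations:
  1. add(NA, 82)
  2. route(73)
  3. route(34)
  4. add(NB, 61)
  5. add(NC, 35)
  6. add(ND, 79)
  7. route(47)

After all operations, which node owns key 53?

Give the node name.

Op 1: add NA@82 -> ring=[82:NA]
Op 2: route key 73: smallest pos >= 73 is 82 -> NA
Op 3: route key 34: smallest pos >= 34 is 82 -> NA
Op 4: add NB@61 -> ring=[61:NB,82:NA]
Op 5: add NC@35 -> ring=[35:NC,61:NB,82:NA]
Op 6: add ND@79 -> ring=[35:NC,61:NB,79:ND,82:NA]
Op 7: route key 47: smallest pos >= 47 is 61 -> NB
Final route key 53: smallest pos >= 53 is 61 -> NB

Answer: NB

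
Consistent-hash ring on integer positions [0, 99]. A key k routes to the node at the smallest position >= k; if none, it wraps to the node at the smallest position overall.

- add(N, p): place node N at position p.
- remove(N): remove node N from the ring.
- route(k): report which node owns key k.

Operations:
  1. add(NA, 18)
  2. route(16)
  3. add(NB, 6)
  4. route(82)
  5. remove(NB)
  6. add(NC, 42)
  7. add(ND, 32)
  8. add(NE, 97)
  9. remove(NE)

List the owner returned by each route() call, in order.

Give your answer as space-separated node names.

Op 1: add NA@18 -> ring=[18:NA]
Op 2: route key 16: smallest pos >= 16 is 18 -> NA
Op 3: add NB@6 -> ring=[6:NB,18:NA]
Op 4: route key 82: none >= 82, wrap to smallest pos 6 -> NB
Op 5: remove NB -> ring=[18:NA]
Op 6: add NC@42 -> ring=[18:NA,42:NC]
Op 7: add ND@32 -> ring=[18:NA,32:ND,42:NC]
Op 8: add NE@97 -> ring=[18:NA,32:ND,42:NC,97:NE]
Op 9: remove NE -> ring=[18:NA,32:ND,42:NC]

Answer: NA NB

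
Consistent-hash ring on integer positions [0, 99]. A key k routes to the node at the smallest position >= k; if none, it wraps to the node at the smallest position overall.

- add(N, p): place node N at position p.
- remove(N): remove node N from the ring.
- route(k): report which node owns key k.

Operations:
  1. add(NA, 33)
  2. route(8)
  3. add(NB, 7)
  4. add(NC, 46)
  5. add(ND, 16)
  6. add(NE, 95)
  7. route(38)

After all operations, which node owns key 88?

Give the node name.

Op 1: add NA@33 -> ring=[33:NA]
Op 2: route key 8: smallest pos >= 8 is 33 -> NA
Op 3: add NB@7 -> ring=[7:NB,33:NA]
Op 4: add NC@46 -> ring=[7:NB,33:NA,46:NC]
Op 5: add ND@16 -> ring=[7:NB,16:ND,33:NA,46:NC]
Op 6: add NE@95 -> ring=[7:NB,16:ND,33:NA,46:NC,95:NE]
Op 7: route key 38: smallest pos >= 38 is 46 -> NC
Final route key 88: smallest pos >= 88 is 95 -> NE

Answer: NE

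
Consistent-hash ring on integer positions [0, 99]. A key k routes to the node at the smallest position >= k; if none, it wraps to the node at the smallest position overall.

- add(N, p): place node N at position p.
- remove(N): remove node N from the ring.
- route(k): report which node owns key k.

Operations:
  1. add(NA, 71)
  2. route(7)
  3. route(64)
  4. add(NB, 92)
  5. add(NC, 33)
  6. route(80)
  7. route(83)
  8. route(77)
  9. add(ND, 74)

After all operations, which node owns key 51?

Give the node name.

Op 1: add NA@71 -> ring=[71:NA]
Op 2: route key 7: smallest pos >= 7 is 71 -> NA
Op 3: route key 64: smallest pos >= 64 is 71 -> NA
Op 4: add NB@92 -> ring=[71:NA,92:NB]
Op 5: add NC@33 -> ring=[33:NC,71:NA,92:NB]
Op 6: route key 80: smallest pos >= 80 is 92 -> NB
Op 7: route key 83: smallest pos >= 83 is 92 -> NB
Op 8: route key 77: smallest pos >= 77 is 92 -> NB
Op 9: add ND@74 -> ring=[33:NC,71:NA,74:ND,92:NB]
Final route key 51: smallest pos >= 51 is 71 -> NA

Answer: NA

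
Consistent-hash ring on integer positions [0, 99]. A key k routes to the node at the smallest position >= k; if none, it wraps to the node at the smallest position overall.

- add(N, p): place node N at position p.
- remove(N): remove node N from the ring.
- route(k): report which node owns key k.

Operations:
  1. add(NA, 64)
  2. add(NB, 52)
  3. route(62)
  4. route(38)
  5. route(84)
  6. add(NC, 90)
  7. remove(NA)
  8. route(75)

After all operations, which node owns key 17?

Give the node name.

Answer: NB

Derivation:
Op 1: add NA@64 -> ring=[64:NA]
Op 2: add NB@52 -> ring=[52:NB,64:NA]
Op 3: route key 62: smallest pos >= 62 is 64 -> NA
Op 4: route key 38: smallest pos >= 38 is 52 -> NB
Op 5: route key 84: none >= 84, wrap to smallest pos 52 -> NB
Op 6: add NC@90 -> ring=[52:NB,64:NA,90:NC]
Op 7: remove NA -> ring=[52:NB,90:NC]
Op 8: route key 75: smallest pos >= 75 is 90 -> NC
Final route key 17: smallest pos >= 17 is 52 -> NB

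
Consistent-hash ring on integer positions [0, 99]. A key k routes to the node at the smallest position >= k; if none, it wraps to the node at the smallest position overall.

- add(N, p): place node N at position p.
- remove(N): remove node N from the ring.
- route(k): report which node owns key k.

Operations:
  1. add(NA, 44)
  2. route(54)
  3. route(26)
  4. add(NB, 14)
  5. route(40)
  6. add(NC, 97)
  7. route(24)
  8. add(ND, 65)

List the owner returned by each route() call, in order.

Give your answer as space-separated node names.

Answer: NA NA NA NA

Derivation:
Op 1: add NA@44 -> ring=[44:NA]
Op 2: route key 54: none >= 54, wrap to smallest pos 44 -> NA
Op 3: route key 26: smallest pos >= 26 is 44 -> NA
Op 4: add NB@14 -> ring=[14:NB,44:NA]
Op 5: route key 40: smallest pos >= 40 is 44 -> NA
Op 6: add NC@97 -> ring=[14:NB,44:NA,97:NC]
Op 7: route key 24: smallest pos >= 24 is 44 -> NA
Op 8: add ND@65 -> ring=[14:NB,44:NA,65:ND,97:NC]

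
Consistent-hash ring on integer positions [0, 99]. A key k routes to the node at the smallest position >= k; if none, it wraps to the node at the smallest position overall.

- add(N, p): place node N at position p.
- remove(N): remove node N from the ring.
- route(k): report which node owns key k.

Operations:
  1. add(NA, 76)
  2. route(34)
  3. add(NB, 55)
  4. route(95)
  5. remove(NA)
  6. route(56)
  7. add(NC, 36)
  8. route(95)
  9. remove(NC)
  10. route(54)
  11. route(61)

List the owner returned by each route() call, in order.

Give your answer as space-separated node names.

Op 1: add NA@76 -> ring=[76:NA]
Op 2: route key 34: smallest pos >= 34 is 76 -> NA
Op 3: add NB@55 -> ring=[55:NB,76:NA]
Op 4: route key 95: none >= 95, wrap to smallest pos 55 -> NB
Op 5: remove NA -> ring=[55:NB]
Op 6: route key 56: none >= 56, wrap to smallest pos 55 -> NB
Op 7: add NC@36 -> ring=[36:NC,55:NB]
Op 8: route key 95: none >= 95, wrap to smallest pos 36 -> NC
Op 9: remove NC -> ring=[55:NB]
Op 10: route key 54: smallest pos >= 54 is 55 -> NB
Op 11: route key 61: none >= 61, wrap to smallest pos 55 -> NB

Answer: NA NB NB NC NB NB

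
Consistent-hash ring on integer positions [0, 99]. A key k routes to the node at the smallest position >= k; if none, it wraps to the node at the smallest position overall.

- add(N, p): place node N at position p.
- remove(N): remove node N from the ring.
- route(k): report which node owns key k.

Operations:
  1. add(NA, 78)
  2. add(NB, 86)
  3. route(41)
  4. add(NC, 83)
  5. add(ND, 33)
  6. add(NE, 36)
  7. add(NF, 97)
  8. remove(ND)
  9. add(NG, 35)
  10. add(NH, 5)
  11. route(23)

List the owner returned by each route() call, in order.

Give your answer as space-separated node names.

Op 1: add NA@78 -> ring=[78:NA]
Op 2: add NB@86 -> ring=[78:NA,86:NB]
Op 3: route key 41: smallest pos >= 41 is 78 -> NA
Op 4: add NC@83 -> ring=[78:NA,83:NC,86:NB]
Op 5: add ND@33 -> ring=[33:ND,78:NA,83:NC,86:NB]
Op 6: add NE@36 -> ring=[33:ND,36:NE,78:NA,83:NC,86:NB]
Op 7: add NF@97 -> ring=[33:ND,36:NE,78:NA,83:NC,86:NB,97:NF]
Op 8: remove ND -> ring=[36:NE,78:NA,83:NC,86:NB,97:NF]
Op 9: add NG@35 -> ring=[35:NG,36:NE,78:NA,83:NC,86:NB,97:NF]
Op 10: add NH@5 -> ring=[5:NH,35:NG,36:NE,78:NA,83:NC,86:NB,97:NF]
Op 11: route key 23: smallest pos >= 23 is 35 -> NG

Answer: NA NG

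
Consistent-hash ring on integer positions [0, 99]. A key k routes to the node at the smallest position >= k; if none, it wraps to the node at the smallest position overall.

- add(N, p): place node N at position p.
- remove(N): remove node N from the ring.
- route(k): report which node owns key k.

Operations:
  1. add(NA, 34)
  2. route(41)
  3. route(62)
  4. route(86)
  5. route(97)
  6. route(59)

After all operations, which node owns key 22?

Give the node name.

Op 1: add NA@34 -> ring=[34:NA]
Op 2: route key 41: none >= 41, wrap to smallest pos 34 -> NA
Op 3: route key 62: none >= 62, wrap to smallest pos 34 -> NA
Op 4: route key 86: none >= 86, wrap to smallest pos 34 -> NA
Op 5: route key 97: none >= 97, wrap to smallest pos 34 -> NA
Op 6: route key 59: none >= 59, wrap to smallest pos 34 -> NA
Final route key 22: smallest pos >= 22 is 34 -> NA

Answer: NA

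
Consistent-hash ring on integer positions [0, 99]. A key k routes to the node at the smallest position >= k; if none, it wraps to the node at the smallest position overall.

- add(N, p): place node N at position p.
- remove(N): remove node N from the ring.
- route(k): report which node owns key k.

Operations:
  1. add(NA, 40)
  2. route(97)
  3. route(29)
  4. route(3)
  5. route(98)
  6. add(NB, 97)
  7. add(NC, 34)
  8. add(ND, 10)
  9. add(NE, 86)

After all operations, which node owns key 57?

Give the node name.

Op 1: add NA@40 -> ring=[40:NA]
Op 2: route key 97: none >= 97, wrap to smallest pos 40 -> NA
Op 3: route key 29: smallest pos >= 29 is 40 -> NA
Op 4: route key 3: smallest pos >= 3 is 40 -> NA
Op 5: route key 98: none >= 98, wrap to smallest pos 40 -> NA
Op 6: add NB@97 -> ring=[40:NA,97:NB]
Op 7: add NC@34 -> ring=[34:NC,40:NA,97:NB]
Op 8: add ND@10 -> ring=[10:ND,34:NC,40:NA,97:NB]
Op 9: add NE@86 -> ring=[10:ND,34:NC,40:NA,86:NE,97:NB]
Final route key 57: smallest pos >= 57 is 86 -> NE

Answer: NE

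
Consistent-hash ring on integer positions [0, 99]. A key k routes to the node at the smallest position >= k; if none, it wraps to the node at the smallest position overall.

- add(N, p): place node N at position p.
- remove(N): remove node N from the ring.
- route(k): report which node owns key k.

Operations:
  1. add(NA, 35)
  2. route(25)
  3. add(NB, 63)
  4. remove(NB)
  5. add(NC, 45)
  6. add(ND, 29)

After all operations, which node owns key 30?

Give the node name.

Op 1: add NA@35 -> ring=[35:NA]
Op 2: route key 25: smallest pos >= 25 is 35 -> NA
Op 3: add NB@63 -> ring=[35:NA,63:NB]
Op 4: remove NB -> ring=[35:NA]
Op 5: add NC@45 -> ring=[35:NA,45:NC]
Op 6: add ND@29 -> ring=[29:ND,35:NA,45:NC]
Final route key 30: smallest pos >= 30 is 35 -> NA

Answer: NA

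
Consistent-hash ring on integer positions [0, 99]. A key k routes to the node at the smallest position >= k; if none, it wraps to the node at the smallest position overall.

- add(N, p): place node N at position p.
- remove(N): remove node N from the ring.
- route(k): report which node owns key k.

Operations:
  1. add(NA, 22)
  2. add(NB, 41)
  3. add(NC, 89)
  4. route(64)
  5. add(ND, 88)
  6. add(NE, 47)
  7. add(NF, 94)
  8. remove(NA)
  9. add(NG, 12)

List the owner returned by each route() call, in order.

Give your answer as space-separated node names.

Op 1: add NA@22 -> ring=[22:NA]
Op 2: add NB@41 -> ring=[22:NA,41:NB]
Op 3: add NC@89 -> ring=[22:NA,41:NB,89:NC]
Op 4: route key 64: smallest pos >= 64 is 89 -> NC
Op 5: add ND@88 -> ring=[22:NA,41:NB,88:ND,89:NC]
Op 6: add NE@47 -> ring=[22:NA,41:NB,47:NE,88:ND,89:NC]
Op 7: add NF@94 -> ring=[22:NA,41:NB,47:NE,88:ND,89:NC,94:NF]
Op 8: remove NA -> ring=[41:NB,47:NE,88:ND,89:NC,94:NF]
Op 9: add NG@12 -> ring=[12:NG,41:NB,47:NE,88:ND,89:NC,94:NF]

Answer: NC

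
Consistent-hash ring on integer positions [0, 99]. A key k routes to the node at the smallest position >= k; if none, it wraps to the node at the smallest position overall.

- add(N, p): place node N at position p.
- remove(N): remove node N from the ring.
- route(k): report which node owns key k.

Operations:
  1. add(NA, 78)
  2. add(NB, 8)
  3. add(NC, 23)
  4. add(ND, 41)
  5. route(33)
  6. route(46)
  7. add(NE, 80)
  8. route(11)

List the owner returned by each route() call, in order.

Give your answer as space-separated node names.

Op 1: add NA@78 -> ring=[78:NA]
Op 2: add NB@8 -> ring=[8:NB,78:NA]
Op 3: add NC@23 -> ring=[8:NB,23:NC,78:NA]
Op 4: add ND@41 -> ring=[8:NB,23:NC,41:ND,78:NA]
Op 5: route key 33: smallest pos >= 33 is 41 -> ND
Op 6: route key 46: smallest pos >= 46 is 78 -> NA
Op 7: add NE@80 -> ring=[8:NB,23:NC,41:ND,78:NA,80:NE]
Op 8: route key 11: smallest pos >= 11 is 23 -> NC

Answer: ND NA NC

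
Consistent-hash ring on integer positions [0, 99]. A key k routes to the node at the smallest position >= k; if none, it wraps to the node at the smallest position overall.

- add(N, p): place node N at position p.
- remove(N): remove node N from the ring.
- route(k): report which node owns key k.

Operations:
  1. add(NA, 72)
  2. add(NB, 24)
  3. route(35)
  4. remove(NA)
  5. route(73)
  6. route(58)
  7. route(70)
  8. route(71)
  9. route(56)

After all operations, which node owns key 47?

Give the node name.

Answer: NB

Derivation:
Op 1: add NA@72 -> ring=[72:NA]
Op 2: add NB@24 -> ring=[24:NB,72:NA]
Op 3: route key 35: smallest pos >= 35 is 72 -> NA
Op 4: remove NA -> ring=[24:NB]
Op 5: route key 73: none >= 73, wrap to smallest pos 24 -> NB
Op 6: route key 58: none >= 58, wrap to smallest pos 24 -> NB
Op 7: route key 70: none >= 70, wrap to smallest pos 24 -> NB
Op 8: route key 71: none >= 71, wrap to smallest pos 24 -> NB
Op 9: route key 56: none >= 56, wrap to smallest pos 24 -> NB
Final route key 47: none >= 47, wrap to smallest pos 24 -> NB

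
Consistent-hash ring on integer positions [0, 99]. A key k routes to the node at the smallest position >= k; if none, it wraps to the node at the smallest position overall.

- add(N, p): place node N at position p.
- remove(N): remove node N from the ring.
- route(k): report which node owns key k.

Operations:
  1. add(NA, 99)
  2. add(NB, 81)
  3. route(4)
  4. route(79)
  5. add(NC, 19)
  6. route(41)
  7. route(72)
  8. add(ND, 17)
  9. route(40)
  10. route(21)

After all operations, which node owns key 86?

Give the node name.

Answer: NA

Derivation:
Op 1: add NA@99 -> ring=[99:NA]
Op 2: add NB@81 -> ring=[81:NB,99:NA]
Op 3: route key 4: smallest pos >= 4 is 81 -> NB
Op 4: route key 79: smallest pos >= 79 is 81 -> NB
Op 5: add NC@19 -> ring=[19:NC,81:NB,99:NA]
Op 6: route key 41: smallest pos >= 41 is 81 -> NB
Op 7: route key 72: smallest pos >= 72 is 81 -> NB
Op 8: add ND@17 -> ring=[17:ND,19:NC,81:NB,99:NA]
Op 9: route key 40: smallest pos >= 40 is 81 -> NB
Op 10: route key 21: smallest pos >= 21 is 81 -> NB
Final route key 86: smallest pos >= 86 is 99 -> NA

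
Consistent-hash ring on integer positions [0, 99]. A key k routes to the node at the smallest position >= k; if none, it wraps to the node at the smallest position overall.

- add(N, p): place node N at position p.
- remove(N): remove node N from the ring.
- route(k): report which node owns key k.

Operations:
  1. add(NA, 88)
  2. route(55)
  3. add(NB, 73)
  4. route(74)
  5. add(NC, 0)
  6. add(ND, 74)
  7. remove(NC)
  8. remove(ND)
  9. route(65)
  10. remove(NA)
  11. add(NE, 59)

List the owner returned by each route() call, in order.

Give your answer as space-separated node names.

Answer: NA NA NB

Derivation:
Op 1: add NA@88 -> ring=[88:NA]
Op 2: route key 55: smallest pos >= 55 is 88 -> NA
Op 3: add NB@73 -> ring=[73:NB,88:NA]
Op 4: route key 74: smallest pos >= 74 is 88 -> NA
Op 5: add NC@0 -> ring=[0:NC,73:NB,88:NA]
Op 6: add ND@74 -> ring=[0:NC,73:NB,74:ND,88:NA]
Op 7: remove NC -> ring=[73:NB,74:ND,88:NA]
Op 8: remove ND -> ring=[73:NB,88:NA]
Op 9: route key 65: smallest pos >= 65 is 73 -> NB
Op 10: remove NA -> ring=[73:NB]
Op 11: add NE@59 -> ring=[59:NE,73:NB]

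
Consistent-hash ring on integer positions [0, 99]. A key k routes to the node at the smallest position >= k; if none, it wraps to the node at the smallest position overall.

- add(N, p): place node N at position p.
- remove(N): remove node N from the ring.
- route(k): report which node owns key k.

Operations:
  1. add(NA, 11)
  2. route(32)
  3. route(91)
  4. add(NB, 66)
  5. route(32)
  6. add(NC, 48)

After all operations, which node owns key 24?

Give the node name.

Answer: NC

Derivation:
Op 1: add NA@11 -> ring=[11:NA]
Op 2: route key 32: none >= 32, wrap to smallest pos 11 -> NA
Op 3: route key 91: none >= 91, wrap to smallest pos 11 -> NA
Op 4: add NB@66 -> ring=[11:NA,66:NB]
Op 5: route key 32: smallest pos >= 32 is 66 -> NB
Op 6: add NC@48 -> ring=[11:NA,48:NC,66:NB]
Final route key 24: smallest pos >= 24 is 48 -> NC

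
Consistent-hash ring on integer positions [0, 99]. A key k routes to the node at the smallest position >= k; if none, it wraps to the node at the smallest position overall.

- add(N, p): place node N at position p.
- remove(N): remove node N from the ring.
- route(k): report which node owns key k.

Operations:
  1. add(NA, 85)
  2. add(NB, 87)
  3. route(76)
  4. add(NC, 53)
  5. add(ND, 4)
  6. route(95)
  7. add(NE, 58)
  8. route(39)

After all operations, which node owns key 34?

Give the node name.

Answer: NC

Derivation:
Op 1: add NA@85 -> ring=[85:NA]
Op 2: add NB@87 -> ring=[85:NA,87:NB]
Op 3: route key 76: smallest pos >= 76 is 85 -> NA
Op 4: add NC@53 -> ring=[53:NC,85:NA,87:NB]
Op 5: add ND@4 -> ring=[4:ND,53:NC,85:NA,87:NB]
Op 6: route key 95: none >= 95, wrap to smallest pos 4 -> ND
Op 7: add NE@58 -> ring=[4:ND,53:NC,58:NE,85:NA,87:NB]
Op 8: route key 39: smallest pos >= 39 is 53 -> NC
Final route key 34: smallest pos >= 34 is 53 -> NC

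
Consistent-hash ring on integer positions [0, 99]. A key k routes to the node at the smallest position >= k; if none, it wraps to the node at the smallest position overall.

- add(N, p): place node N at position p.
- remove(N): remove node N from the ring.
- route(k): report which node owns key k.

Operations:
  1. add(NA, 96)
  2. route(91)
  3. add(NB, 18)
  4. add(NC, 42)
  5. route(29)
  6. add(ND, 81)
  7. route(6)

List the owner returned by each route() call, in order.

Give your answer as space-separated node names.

Op 1: add NA@96 -> ring=[96:NA]
Op 2: route key 91: smallest pos >= 91 is 96 -> NA
Op 3: add NB@18 -> ring=[18:NB,96:NA]
Op 4: add NC@42 -> ring=[18:NB,42:NC,96:NA]
Op 5: route key 29: smallest pos >= 29 is 42 -> NC
Op 6: add ND@81 -> ring=[18:NB,42:NC,81:ND,96:NA]
Op 7: route key 6: smallest pos >= 6 is 18 -> NB

Answer: NA NC NB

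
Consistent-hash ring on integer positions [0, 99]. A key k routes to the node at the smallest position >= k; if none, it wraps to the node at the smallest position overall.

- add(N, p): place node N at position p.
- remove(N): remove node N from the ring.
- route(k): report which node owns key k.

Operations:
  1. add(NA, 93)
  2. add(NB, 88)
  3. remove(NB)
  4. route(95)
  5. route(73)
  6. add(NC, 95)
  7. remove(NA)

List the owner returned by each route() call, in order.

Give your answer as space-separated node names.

Op 1: add NA@93 -> ring=[93:NA]
Op 2: add NB@88 -> ring=[88:NB,93:NA]
Op 3: remove NB -> ring=[93:NA]
Op 4: route key 95: none >= 95, wrap to smallest pos 93 -> NA
Op 5: route key 73: smallest pos >= 73 is 93 -> NA
Op 6: add NC@95 -> ring=[93:NA,95:NC]
Op 7: remove NA -> ring=[95:NC]

Answer: NA NA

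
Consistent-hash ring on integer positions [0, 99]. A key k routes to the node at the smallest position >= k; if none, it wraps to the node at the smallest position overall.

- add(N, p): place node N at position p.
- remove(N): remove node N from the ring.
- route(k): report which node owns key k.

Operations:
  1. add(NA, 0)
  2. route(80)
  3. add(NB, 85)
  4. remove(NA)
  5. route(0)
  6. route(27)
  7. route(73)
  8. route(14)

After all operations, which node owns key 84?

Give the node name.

Op 1: add NA@0 -> ring=[0:NA]
Op 2: route key 80: none >= 80, wrap to smallest pos 0 -> NA
Op 3: add NB@85 -> ring=[0:NA,85:NB]
Op 4: remove NA -> ring=[85:NB]
Op 5: route key 0: smallest pos >= 0 is 85 -> NB
Op 6: route key 27: smallest pos >= 27 is 85 -> NB
Op 7: route key 73: smallest pos >= 73 is 85 -> NB
Op 8: route key 14: smallest pos >= 14 is 85 -> NB
Final route key 84: smallest pos >= 84 is 85 -> NB

Answer: NB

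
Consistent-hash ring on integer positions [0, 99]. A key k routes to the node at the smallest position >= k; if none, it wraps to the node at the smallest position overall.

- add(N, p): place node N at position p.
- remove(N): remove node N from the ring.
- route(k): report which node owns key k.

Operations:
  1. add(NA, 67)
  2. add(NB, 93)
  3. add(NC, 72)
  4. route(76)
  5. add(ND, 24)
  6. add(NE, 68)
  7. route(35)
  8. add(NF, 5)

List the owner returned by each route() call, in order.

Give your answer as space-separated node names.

Answer: NB NA

Derivation:
Op 1: add NA@67 -> ring=[67:NA]
Op 2: add NB@93 -> ring=[67:NA,93:NB]
Op 3: add NC@72 -> ring=[67:NA,72:NC,93:NB]
Op 4: route key 76: smallest pos >= 76 is 93 -> NB
Op 5: add ND@24 -> ring=[24:ND,67:NA,72:NC,93:NB]
Op 6: add NE@68 -> ring=[24:ND,67:NA,68:NE,72:NC,93:NB]
Op 7: route key 35: smallest pos >= 35 is 67 -> NA
Op 8: add NF@5 -> ring=[5:NF,24:ND,67:NA,68:NE,72:NC,93:NB]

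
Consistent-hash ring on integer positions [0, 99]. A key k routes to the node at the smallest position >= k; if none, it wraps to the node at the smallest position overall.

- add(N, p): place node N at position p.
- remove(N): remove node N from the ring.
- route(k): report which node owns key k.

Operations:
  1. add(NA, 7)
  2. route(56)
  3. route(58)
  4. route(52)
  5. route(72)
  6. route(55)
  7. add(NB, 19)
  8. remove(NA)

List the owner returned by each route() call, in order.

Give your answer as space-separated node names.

Op 1: add NA@7 -> ring=[7:NA]
Op 2: route key 56: none >= 56, wrap to smallest pos 7 -> NA
Op 3: route key 58: none >= 58, wrap to smallest pos 7 -> NA
Op 4: route key 52: none >= 52, wrap to smallest pos 7 -> NA
Op 5: route key 72: none >= 72, wrap to smallest pos 7 -> NA
Op 6: route key 55: none >= 55, wrap to smallest pos 7 -> NA
Op 7: add NB@19 -> ring=[7:NA,19:NB]
Op 8: remove NA -> ring=[19:NB]

Answer: NA NA NA NA NA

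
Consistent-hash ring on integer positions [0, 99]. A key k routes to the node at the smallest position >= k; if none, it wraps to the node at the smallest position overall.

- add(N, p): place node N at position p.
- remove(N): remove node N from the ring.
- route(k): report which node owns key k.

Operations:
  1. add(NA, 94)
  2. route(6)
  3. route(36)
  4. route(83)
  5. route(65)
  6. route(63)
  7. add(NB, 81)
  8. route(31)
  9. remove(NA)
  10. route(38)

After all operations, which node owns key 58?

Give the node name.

Op 1: add NA@94 -> ring=[94:NA]
Op 2: route key 6: smallest pos >= 6 is 94 -> NA
Op 3: route key 36: smallest pos >= 36 is 94 -> NA
Op 4: route key 83: smallest pos >= 83 is 94 -> NA
Op 5: route key 65: smallest pos >= 65 is 94 -> NA
Op 6: route key 63: smallest pos >= 63 is 94 -> NA
Op 7: add NB@81 -> ring=[81:NB,94:NA]
Op 8: route key 31: smallest pos >= 31 is 81 -> NB
Op 9: remove NA -> ring=[81:NB]
Op 10: route key 38: smallest pos >= 38 is 81 -> NB
Final route key 58: smallest pos >= 58 is 81 -> NB

Answer: NB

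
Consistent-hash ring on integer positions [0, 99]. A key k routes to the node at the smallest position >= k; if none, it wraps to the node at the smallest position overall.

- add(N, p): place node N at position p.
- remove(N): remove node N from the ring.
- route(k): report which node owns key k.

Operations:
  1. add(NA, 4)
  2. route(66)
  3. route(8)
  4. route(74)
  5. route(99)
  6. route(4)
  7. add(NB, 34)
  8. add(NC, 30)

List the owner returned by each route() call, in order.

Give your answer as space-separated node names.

Op 1: add NA@4 -> ring=[4:NA]
Op 2: route key 66: none >= 66, wrap to smallest pos 4 -> NA
Op 3: route key 8: none >= 8, wrap to smallest pos 4 -> NA
Op 4: route key 74: none >= 74, wrap to smallest pos 4 -> NA
Op 5: route key 99: none >= 99, wrap to smallest pos 4 -> NA
Op 6: route key 4: smallest pos >= 4 is 4 -> NA
Op 7: add NB@34 -> ring=[4:NA,34:NB]
Op 8: add NC@30 -> ring=[4:NA,30:NC,34:NB]

Answer: NA NA NA NA NA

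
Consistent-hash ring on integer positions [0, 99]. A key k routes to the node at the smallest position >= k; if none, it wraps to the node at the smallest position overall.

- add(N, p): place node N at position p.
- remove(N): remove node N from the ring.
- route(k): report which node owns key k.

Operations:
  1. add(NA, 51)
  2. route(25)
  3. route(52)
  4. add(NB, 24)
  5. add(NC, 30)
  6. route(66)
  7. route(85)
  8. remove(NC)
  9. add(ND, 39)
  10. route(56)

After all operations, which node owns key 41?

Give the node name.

Op 1: add NA@51 -> ring=[51:NA]
Op 2: route key 25: smallest pos >= 25 is 51 -> NA
Op 3: route key 52: none >= 52, wrap to smallest pos 51 -> NA
Op 4: add NB@24 -> ring=[24:NB,51:NA]
Op 5: add NC@30 -> ring=[24:NB,30:NC,51:NA]
Op 6: route key 66: none >= 66, wrap to smallest pos 24 -> NB
Op 7: route key 85: none >= 85, wrap to smallest pos 24 -> NB
Op 8: remove NC -> ring=[24:NB,51:NA]
Op 9: add ND@39 -> ring=[24:NB,39:ND,51:NA]
Op 10: route key 56: none >= 56, wrap to smallest pos 24 -> NB
Final route key 41: smallest pos >= 41 is 51 -> NA

Answer: NA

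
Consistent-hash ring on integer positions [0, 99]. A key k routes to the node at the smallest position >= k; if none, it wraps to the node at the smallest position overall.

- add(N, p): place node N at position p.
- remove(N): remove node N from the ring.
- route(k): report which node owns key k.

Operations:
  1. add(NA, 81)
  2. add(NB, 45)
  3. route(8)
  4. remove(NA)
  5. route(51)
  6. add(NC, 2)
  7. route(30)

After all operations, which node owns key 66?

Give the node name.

Answer: NC

Derivation:
Op 1: add NA@81 -> ring=[81:NA]
Op 2: add NB@45 -> ring=[45:NB,81:NA]
Op 3: route key 8: smallest pos >= 8 is 45 -> NB
Op 4: remove NA -> ring=[45:NB]
Op 5: route key 51: none >= 51, wrap to smallest pos 45 -> NB
Op 6: add NC@2 -> ring=[2:NC,45:NB]
Op 7: route key 30: smallest pos >= 30 is 45 -> NB
Final route key 66: none >= 66, wrap to smallest pos 2 -> NC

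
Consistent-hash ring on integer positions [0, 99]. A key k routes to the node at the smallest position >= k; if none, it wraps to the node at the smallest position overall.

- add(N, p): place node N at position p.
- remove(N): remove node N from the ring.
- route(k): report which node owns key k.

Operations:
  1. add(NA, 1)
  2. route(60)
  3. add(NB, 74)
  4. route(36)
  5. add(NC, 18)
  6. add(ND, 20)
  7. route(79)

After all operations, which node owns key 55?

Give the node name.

Op 1: add NA@1 -> ring=[1:NA]
Op 2: route key 60: none >= 60, wrap to smallest pos 1 -> NA
Op 3: add NB@74 -> ring=[1:NA,74:NB]
Op 4: route key 36: smallest pos >= 36 is 74 -> NB
Op 5: add NC@18 -> ring=[1:NA,18:NC,74:NB]
Op 6: add ND@20 -> ring=[1:NA,18:NC,20:ND,74:NB]
Op 7: route key 79: none >= 79, wrap to smallest pos 1 -> NA
Final route key 55: smallest pos >= 55 is 74 -> NB

Answer: NB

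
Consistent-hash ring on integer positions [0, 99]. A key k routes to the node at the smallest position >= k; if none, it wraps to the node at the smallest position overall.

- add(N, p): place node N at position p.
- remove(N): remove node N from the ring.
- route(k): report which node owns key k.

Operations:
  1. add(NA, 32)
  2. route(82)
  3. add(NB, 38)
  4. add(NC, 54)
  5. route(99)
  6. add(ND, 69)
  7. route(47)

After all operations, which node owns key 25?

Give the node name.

Answer: NA

Derivation:
Op 1: add NA@32 -> ring=[32:NA]
Op 2: route key 82: none >= 82, wrap to smallest pos 32 -> NA
Op 3: add NB@38 -> ring=[32:NA,38:NB]
Op 4: add NC@54 -> ring=[32:NA,38:NB,54:NC]
Op 5: route key 99: none >= 99, wrap to smallest pos 32 -> NA
Op 6: add ND@69 -> ring=[32:NA,38:NB,54:NC,69:ND]
Op 7: route key 47: smallest pos >= 47 is 54 -> NC
Final route key 25: smallest pos >= 25 is 32 -> NA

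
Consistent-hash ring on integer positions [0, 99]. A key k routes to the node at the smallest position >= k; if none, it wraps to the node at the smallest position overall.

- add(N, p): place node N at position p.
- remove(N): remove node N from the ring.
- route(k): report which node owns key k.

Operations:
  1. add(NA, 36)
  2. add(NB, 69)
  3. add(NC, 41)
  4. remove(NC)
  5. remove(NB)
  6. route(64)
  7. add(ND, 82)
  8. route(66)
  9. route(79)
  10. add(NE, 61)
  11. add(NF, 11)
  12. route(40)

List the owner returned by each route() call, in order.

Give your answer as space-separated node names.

Op 1: add NA@36 -> ring=[36:NA]
Op 2: add NB@69 -> ring=[36:NA,69:NB]
Op 3: add NC@41 -> ring=[36:NA,41:NC,69:NB]
Op 4: remove NC -> ring=[36:NA,69:NB]
Op 5: remove NB -> ring=[36:NA]
Op 6: route key 64: none >= 64, wrap to smallest pos 36 -> NA
Op 7: add ND@82 -> ring=[36:NA,82:ND]
Op 8: route key 66: smallest pos >= 66 is 82 -> ND
Op 9: route key 79: smallest pos >= 79 is 82 -> ND
Op 10: add NE@61 -> ring=[36:NA,61:NE,82:ND]
Op 11: add NF@11 -> ring=[11:NF,36:NA,61:NE,82:ND]
Op 12: route key 40: smallest pos >= 40 is 61 -> NE

Answer: NA ND ND NE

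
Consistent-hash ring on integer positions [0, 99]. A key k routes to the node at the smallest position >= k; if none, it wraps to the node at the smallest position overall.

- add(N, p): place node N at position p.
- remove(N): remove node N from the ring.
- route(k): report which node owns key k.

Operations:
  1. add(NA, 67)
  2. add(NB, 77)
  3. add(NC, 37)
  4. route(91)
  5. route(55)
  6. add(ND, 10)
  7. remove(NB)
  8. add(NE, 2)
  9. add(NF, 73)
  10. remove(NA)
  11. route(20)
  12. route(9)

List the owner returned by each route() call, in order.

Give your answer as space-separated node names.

Answer: NC NA NC ND

Derivation:
Op 1: add NA@67 -> ring=[67:NA]
Op 2: add NB@77 -> ring=[67:NA,77:NB]
Op 3: add NC@37 -> ring=[37:NC,67:NA,77:NB]
Op 4: route key 91: none >= 91, wrap to smallest pos 37 -> NC
Op 5: route key 55: smallest pos >= 55 is 67 -> NA
Op 6: add ND@10 -> ring=[10:ND,37:NC,67:NA,77:NB]
Op 7: remove NB -> ring=[10:ND,37:NC,67:NA]
Op 8: add NE@2 -> ring=[2:NE,10:ND,37:NC,67:NA]
Op 9: add NF@73 -> ring=[2:NE,10:ND,37:NC,67:NA,73:NF]
Op 10: remove NA -> ring=[2:NE,10:ND,37:NC,73:NF]
Op 11: route key 20: smallest pos >= 20 is 37 -> NC
Op 12: route key 9: smallest pos >= 9 is 10 -> ND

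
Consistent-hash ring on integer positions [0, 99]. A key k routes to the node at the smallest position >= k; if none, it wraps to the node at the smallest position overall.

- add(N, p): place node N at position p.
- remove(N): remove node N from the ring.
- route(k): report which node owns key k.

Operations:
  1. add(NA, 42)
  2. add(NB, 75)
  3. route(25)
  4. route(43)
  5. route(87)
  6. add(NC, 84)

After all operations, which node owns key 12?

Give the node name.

Answer: NA

Derivation:
Op 1: add NA@42 -> ring=[42:NA]
Op 2: add NB@75 -> ring=[42:NA,75:NB]
Op 3: route key 25: smallest pos >= 25 is 42 -> NA
Op 4: route key 43: smallest pos >= 43 is 75 -> NB
Op 5: route key 87: none >= 87, wrap to smallest pos 42 -> NA
Op 6: add NC@84 -> ring=[42:NA,75:NB,84:NC]
Final route key 12: smallest pos >= 12 is 42 -> NA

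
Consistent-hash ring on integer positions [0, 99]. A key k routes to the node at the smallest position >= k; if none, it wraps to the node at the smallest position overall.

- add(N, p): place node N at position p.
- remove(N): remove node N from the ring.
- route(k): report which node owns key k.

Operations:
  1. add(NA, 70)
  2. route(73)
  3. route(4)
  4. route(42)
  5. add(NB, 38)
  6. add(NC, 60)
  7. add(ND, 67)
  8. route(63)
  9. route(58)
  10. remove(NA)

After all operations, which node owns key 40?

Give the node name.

Op 1: add NA@70 -> ring=[70:NA]
Op 2: route key 73: none >= 73, wrap to smallest pos 70 -> NA
Op 3: route key 4: smallest pos >= 4 is 70 -> NA
Op 4: route key 42: smallest pos >= 42 is 70 -> NA
Op 5: add NB@38 -> ring=[38:NB,70:NA]
Op 6: add NC@60 -> ring=[38:NB,60:NC,70:NA]
Op 7: add ND@67 -> ring=[38:NB,60:NC,67:ND,70:NA]
Op 8: route key 63: smallest pos >= 63 is 67 -> ND
Op 9: route key 58: smallest pos >= 58 is 60 -> NC
Op 10: remove NA -> ring=[38:NB,60:NC,67:ND]
Final route key 40: smallest pos >= 40 is 60 -> NC

Answer: NC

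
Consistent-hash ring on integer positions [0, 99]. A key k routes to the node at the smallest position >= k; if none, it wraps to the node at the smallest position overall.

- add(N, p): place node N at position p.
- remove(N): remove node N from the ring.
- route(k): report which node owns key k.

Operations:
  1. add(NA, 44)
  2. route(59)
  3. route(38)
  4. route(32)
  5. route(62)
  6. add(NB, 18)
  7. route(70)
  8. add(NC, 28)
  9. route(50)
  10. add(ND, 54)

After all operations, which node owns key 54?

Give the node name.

Answer: ND

Derivation:
Op 1: add NA@44 -> ring=[44:NA]
Op 2: route key 59: none >= 59, wrap to smallest pos 44 -> NA
Op 3: route key 38: smallest pos >= 38 is 44 -> NA
Op 4: route key 32: smallest pos >= 32 is 44 -> NA
Op 5: route key 62: none >= 62, wrap to smallest pos 44 -> NA
Op 6: add NB@18 -> ring=[18:NB,44:NA]
Op 7: route key 70: none >= 70, wrap to smallest pos 18 -> NB
Op 8: add NC@28 -> ring=[18:NB,28:NC,44:NA]
Op 9: route key 50: none >= 50, wrap to smallest pos 18 -> NB
Op 10: add ND@54 -> ring=[18:NB,28:NC,44:NA,54:ND]
Final route key 54: smallest pos >= 54 is 54 -> ND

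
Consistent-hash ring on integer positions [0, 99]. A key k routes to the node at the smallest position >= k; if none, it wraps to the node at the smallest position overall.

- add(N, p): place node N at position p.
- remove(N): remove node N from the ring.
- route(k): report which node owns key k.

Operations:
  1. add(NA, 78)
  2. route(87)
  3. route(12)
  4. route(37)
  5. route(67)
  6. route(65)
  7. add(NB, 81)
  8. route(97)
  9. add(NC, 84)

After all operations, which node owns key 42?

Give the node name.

Op 1: add NA@78 -> ring=[78:NA]
Op 2: route key 87: none >= 87, wrap to smallest pos 78 -> NA
Op 3: route key 12: smallest pos >= 12 is 78 -> NA
Op 4: route key 37: smallest pos >= 37 is 78 -> NA
Op 5: route key 67: smallest pos >= 67 is 78 -> NA
Op 6: route key 65: smallest pos >= 65 is 78 -> NA
Op 7: add NB@81 -> ring=[78:NA,81:NB]
Op 8: route key 97: none >= 97, wrap to smallest pos 78 -> NA
Op 9: add NC@84 -> ring=[78:NA,81:NB,84:NC]
Final route key 42: smallest pos >= 42 is 78 -> NA

Answer: NA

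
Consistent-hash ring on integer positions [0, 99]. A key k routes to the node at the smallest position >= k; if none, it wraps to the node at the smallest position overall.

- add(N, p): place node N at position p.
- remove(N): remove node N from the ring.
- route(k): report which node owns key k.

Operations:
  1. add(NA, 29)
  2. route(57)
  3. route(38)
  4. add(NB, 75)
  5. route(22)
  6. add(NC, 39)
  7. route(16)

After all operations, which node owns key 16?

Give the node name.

Op 1: add NA@29 -> ring=[29:NA]
Op 2: route key 57: none >= 57, wrap to smallest pos 29 -> NA
Op 3: route key 38: none >= 38, wrap to smallest pos 29 -> NA
Op 4: add NB@75 -> ring=[29:NA,75:NB]
Op 5: route key 22: smallest pos >= 22 is 29 -> NA
Op 6: add NC@39 -> ring=[29:NA,39:NC,75:NB]
Op 7: route key 16: smallest pos >= 16 is 29 -> NA
Final route key 16: smallest pos >= 16 is 29 -> NA

Answer: NA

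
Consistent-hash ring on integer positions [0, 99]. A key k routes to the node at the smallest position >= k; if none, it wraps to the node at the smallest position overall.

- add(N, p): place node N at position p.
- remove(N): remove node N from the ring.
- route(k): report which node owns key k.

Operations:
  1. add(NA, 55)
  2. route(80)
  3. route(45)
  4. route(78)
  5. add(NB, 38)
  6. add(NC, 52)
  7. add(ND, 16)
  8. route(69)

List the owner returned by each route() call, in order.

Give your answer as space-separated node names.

Answer: NA NA NA ND

Derivation:
Op 1: add NA@55 -> ring=[55:NA]
Op 2: route key 80: none >= 80, wrap to smallest pos 55 -> NA
Op 3: route key 45: smallest pos >= 45 is 55 -> NA
Op 4: route key 78: none >= 78, wrap to smallest pos 55 -> NA
Op 5: add NB@38 -> ring=[38:NB,55:NA]
Op 6: add NC@52 -> ring=[38:NB,52:NC,55:NA]
Op 7: add ND@16 -> ring=[16:ND,38:NB,52:NC,55:NA]
Op 8: route key 69: none >= 69, wrap to smallest pos 16 -> ND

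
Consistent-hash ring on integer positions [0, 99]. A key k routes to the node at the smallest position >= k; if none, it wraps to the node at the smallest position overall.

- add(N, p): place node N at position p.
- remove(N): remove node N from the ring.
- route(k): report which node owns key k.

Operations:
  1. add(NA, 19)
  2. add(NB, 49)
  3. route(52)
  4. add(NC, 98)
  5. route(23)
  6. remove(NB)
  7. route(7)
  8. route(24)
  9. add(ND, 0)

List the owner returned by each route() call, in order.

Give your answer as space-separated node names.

Op 1: add NA@19 -> ring=[19:NA]
Op 2: add NB@49 -> ring=[19:NA,49:NB]
Op 3: route key 52: none >= 52, wrap to smallest pos 19 -> NA
Op 4: add NC@98 -> ring=[19:NA,49:NB,98:NC]
Op 5: route key 23: smallest pos >= 23 is 49 -> NB
Op 6: remove NB -> ring=[19:NA,98:NC]
Op 7: route key 7: smallest pos >= 7 is 19 -> NA
Op 8: route key 24: smallest pos >= 24 is 98 -> NC
Op 9: add ND@0 -> ring=[0:ND,19:NA,98:NC]

Answer: NA NB NA NC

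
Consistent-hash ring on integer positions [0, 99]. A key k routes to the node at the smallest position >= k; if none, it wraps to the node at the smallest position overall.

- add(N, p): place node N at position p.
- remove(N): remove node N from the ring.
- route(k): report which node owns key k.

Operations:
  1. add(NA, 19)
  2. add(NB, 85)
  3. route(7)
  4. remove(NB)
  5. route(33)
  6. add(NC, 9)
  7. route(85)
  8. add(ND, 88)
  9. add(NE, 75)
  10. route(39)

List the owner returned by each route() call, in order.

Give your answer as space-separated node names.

Op 1: add NA@19 -> ring=[19:NA]
Op 2: add NB@85 -> ring=[19:NA,85:NB]
Op 3: route key 7: smallest pos >= 7 is 19 -> NA
Op 4: remove NB -> ring=[19:NA]
Op 5: route key 33: none >= 33, wrap to smallest pos 19 -> NA
Op 6: add NC@9 -> ring=[9:NC,19:NA]
Op 7: route key 85: none >= 85, wrap to smallest pos 9 -> NC
Op 8: add ND@88 -> ring=[9:NC,19:NA,88:ND]
Op 9: add NE@75 -> ring=[9:NC,19:NA,75:NE,88:ND]
Op 10: route key 39: smallest pos >= 39 is 75 -> NE

Answer: NA NA NC NE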